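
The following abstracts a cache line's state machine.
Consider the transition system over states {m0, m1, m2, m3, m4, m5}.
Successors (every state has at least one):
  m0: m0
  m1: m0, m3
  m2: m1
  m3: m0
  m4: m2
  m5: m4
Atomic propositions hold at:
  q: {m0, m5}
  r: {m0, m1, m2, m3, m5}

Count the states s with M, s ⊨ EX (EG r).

5

EG r: greatest fixpoint, start Z0 = {m0, m1, m2, m3, m5}, keep only states in Sat with some successor in Z. Z1 = {m0, m1, m2, m3}; fixed.
Sat(EG r) = {m0, m1, m2, m3}
Sat(EX (EG r)) = {s : some successor in {m0, m1, m2, m3}} = {m0, m1, m2, m3, m4}
|Sat(EX (EG r))| = |{m0, m1, m2, m3, m4}| = 5.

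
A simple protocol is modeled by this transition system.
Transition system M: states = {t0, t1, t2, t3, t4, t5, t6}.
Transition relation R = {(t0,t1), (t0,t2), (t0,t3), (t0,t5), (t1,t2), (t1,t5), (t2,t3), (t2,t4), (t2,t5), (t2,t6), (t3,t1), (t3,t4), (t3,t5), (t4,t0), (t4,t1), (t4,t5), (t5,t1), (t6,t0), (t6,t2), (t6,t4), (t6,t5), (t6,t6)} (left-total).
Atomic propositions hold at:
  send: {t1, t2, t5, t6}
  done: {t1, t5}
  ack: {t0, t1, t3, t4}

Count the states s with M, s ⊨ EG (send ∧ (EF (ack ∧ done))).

Sat(ack ∧ done) = {t1}
EF (ack ∧ done): least fixpoint, start Z0 = {t1}, add states with some successor in Z. Z1 = {t0, t1, t3, t4, t5}; Z2 = {t0, t1, t2, t3, t4, t5, t6}; fixed.
Sat(EF (ack ∧ done)) = {t0, t1, t2, t3, t4, t5, t6}
Sat(send ∧ (EF (ack ∧ done))) = {t1, t2, t5, t6}
EG (send ∧ (EF (ack ∧ done))): greatest fixpoint, start Z0 = {t1, t2, t5, t6}, keep only states in Sat with some successor in Z. Already a fixed point.
Sat(EG (send ∧ (EF (ack ∧ done)))) = {t1, t2, t5, t6}
|Sat(EG (send ∧ (EF (ack ∧ done))))| = |{t1, t2, t5, t6}| = 4.

4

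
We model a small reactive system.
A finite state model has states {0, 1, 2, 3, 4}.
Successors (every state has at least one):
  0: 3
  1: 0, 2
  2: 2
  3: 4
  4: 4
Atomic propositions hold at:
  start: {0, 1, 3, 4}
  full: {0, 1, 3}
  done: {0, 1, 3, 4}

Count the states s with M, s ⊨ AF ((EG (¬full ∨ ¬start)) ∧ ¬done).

Sat(¬full) = {2, 4}
Sat(¬start) = {2}
Sat(¬full ∨ ¬start) = {2, 4}
EG (¬full ∨ ¬start): greatest fixpoint, start Z0 = {2, 4}, keep only states in Sat with some successor in Z. Already a fixed point.
Sat(EG (¬full ∨ ¬start)) = {2, 4}
Sat(¬done) = {2}
Sat((EG (¬full ∨ ¬start)) ∧ ¬done) = {2}
AF ((EG (¬full ∨ ¬start)) ∧ ¬done): least fixpoint, start Z0 = {2}, add states with every successor in Z. Already a fixed point.
Sat(AF ((EG (¬full ∨ ¬start)) ∧ ¬done)) = {2}
|Sat(AF ((EG (¬full ∨ ¬start)) ∧ ¬done))| = |{2}| = 1.

1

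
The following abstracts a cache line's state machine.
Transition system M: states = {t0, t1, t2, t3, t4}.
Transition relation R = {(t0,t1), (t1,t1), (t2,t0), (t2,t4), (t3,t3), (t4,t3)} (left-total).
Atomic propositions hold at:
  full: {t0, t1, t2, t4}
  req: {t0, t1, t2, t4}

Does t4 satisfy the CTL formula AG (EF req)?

No

EF req: least fixpoint, start Z0 = {t0, t1, t2, t4}, add states with some successor in Z. Already a fixed point.
Sat(EF req) = {t0, t1, t2, t4}
AG (EF req): greatest fixpoint, start Z0 = {t0, t1, t2, t4}, keep only states in Sat with every successor in Z. Z1 = {t0, t1, t2}; Z2 = {t0, t1}; fixed.
Sat(AG (EF req)) = {t0, t1}
t4 ∉ Sat(AG (EF req)) = {t0, t1}, so the formula does not hold at t4.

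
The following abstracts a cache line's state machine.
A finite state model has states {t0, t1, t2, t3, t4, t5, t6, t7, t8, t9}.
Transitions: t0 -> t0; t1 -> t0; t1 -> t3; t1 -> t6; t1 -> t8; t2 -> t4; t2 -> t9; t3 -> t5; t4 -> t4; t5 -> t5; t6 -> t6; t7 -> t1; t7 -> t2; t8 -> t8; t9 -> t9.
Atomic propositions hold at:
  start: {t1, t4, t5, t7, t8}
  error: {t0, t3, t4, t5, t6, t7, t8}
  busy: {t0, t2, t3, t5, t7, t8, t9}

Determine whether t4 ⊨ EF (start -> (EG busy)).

EG busy: greatest fixpoint, start Z0 = {t0, t2, t3, t5, t7, t8, t9}, keep only states in Sat with some successor in Z. Already a fixed point.
Sat(EG busy) = {t0, t2, t3, t5, t7, t8, t9}
Sat(start -> (EG busy)) = {t0, t2, t3, t5, t6, t7, t8, t9}
EF (start -> (EG busy)): least fixpoint, start Z0 = {t0, t2, t3, t5, t6, t7, t8, t9}, add states with some successor in Z. Z1 = {t0, t1, t2, t3, t5, t6, t7, t8, t9}; fixed.
Sat(EF (start -> (EG busy))) = {t0, t1, t2, t3, t5, t6, t7, t8, t9}
t4 ∉ Sat(EF (start -> (EG busy))) = {t0, t1, t2, t3, t5, t6, t7, t8, t9}, so the formula does not hold at t4.

No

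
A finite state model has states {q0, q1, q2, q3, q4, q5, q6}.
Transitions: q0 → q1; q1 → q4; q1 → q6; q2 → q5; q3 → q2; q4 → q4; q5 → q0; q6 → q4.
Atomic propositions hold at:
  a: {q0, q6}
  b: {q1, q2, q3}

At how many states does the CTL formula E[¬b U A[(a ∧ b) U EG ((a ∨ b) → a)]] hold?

Sat(¬b) = {q0, q4, q5, q6}
Sat(a ∧ b) = ∅
Sat(a ∨ b) = {q0, q1, q2, q3, q6}
Sat((a ∨ b) → a) = {q0, q4, q5, q6}
EG ((a ∨ b) → a): greatest fixpoint, start Z0 = {q0, q4, q5, q6}, keep only states in Sat with some successor in Z. Z1 = {q4, q5, q6}; Z2 = {q4, q6}; fixed.
Sat(EG ((a ∨ b) → a)) = {q4, q6}
A[(a ∧ b) U EG ((a ∨ b) → a)]: least fixpoint, start Z0 = Sat(EG ((a ∨ b) → a)) = {q4, q6}, add states in Sat(a ∧ b) with every successor in Z. Already a fixed point.
Sat(A[(a ∧ b) U EG ((a ∨ b) → a)]) = {q4, q6}
E[¬b U A[(a ∧ b) U EG ((a ∨ b) → a)]]: least fixpoint, start Z0 = Sat(A[(a ∧ b) U EG ((a ∨ b) → a)]) = {q4, q6}, add states in Sat(¬b) with some successor in Z. Already a fixed point.
Sat(E[¬b U A[(a ∧ b) U EG ((a ∨ b) → a)]]) = {q4, q6}
|Sat(E[¬b U A[(a ∧ b) U EG ((a ∨ b) → a)]])| = |{q4, q6}| = 2.

2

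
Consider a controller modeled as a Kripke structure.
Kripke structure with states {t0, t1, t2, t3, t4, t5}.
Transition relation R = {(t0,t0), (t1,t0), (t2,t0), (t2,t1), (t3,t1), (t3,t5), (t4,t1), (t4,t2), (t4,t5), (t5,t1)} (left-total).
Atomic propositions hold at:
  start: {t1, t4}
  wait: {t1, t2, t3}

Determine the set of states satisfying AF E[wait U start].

{t1, t2, t3, t4, t5}

E[wait U start]: least fixpoint, start Z0 = Sat(start) = {t1, t4}, add states in Sat(wait) with some successor in Z. Z1 = {t1, t2, t3, t4}; fixed.
Sat(E[wait U start]) = {t1, t2, t3, t4}
AF E[wait U start]: least fixpoint, start Z0 = {t1, t2, t3, t4}, add states with every successor in Z. Z1 = {t1, t2, t3, t4, t5}; fixed.
Sat(AF E[wait U start]) = {t1, t2, t3, t4, t5}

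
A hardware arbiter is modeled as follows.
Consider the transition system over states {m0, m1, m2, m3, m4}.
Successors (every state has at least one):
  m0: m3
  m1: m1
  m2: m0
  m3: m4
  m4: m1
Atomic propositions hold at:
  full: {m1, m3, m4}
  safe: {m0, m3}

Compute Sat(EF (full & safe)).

{m0, m2, m3}

Sat(full & safe) = {m3}
EF (full & safe): least fixpoint, start Z0 = {m3}, add states with some successor in Z. Z1 = {m0, m3}; Z2 = {m0, m2, m3}; fixed.
Sat(EF (full & safe)) = {m0, m2, m3}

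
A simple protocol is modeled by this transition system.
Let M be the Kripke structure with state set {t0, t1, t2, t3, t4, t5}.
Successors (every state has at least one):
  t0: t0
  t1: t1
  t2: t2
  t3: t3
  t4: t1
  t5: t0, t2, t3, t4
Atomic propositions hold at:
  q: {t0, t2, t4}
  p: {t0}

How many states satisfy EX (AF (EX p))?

2

Sat(EX p) = {s : some successor in {t0}} = {t0, t5}
AF (EX p): least fixpoint, start Z0 = {t0, t5}, add states with every successor in Z. Already a fixed point.
Sat(AF (EX p)) = {t0, t5}
Sat(EX (AF (EX p))) = {s : some successor in {t0, t5}} = {t0, t5}
|Sat(EX (AF (EX p)))| = |{t0, t5}| = 2.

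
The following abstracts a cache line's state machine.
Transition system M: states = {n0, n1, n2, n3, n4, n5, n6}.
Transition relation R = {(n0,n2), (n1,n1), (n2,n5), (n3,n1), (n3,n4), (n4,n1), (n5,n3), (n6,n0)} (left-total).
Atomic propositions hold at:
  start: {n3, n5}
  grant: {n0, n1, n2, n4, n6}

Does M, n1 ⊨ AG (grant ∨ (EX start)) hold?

Yes

Sat(EX start) = {s : some successor in {n3, n5}} = {n2, n5}
Sat(grant ∨ (EX start)) = {n0, n1, n2, n4, n5, n6}
AG (grant ∨ (EX start)): greatest fixpoint, start Z0 = {n0, n1, n2, n4, n5, n6}, keep only states in Sat with every successor in Z. Z1 = {n0, n1, n2, n4, n6}; Z2 = {n0, n1, n4, n6}; Z3 = {n1, n4, n6}; Z4 = {n1, n4}; fixed.
Sat(AG (grant ∨ (EX start))) = {n1, n4}
n1 ∈ Sat(AG (grant ∨ (EX start))) = {n1, n4}, so the formula holds at n1.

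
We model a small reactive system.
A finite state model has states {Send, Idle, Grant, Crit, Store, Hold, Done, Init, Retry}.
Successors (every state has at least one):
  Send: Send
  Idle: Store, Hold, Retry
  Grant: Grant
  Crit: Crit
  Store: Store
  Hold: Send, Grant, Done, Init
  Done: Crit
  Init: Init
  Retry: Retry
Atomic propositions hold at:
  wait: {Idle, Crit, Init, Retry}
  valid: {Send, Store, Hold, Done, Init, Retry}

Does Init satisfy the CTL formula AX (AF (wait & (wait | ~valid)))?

Sat(~valid) = {Idle, Grant, Crit}
Sat(wait | ~valid) = {Idle, Grant, Crit, Init, Retry}
Sat(wait & (wait | ~valid)) = {Idle, Crit, Init, Retry}
AF (wait & (wait | ~valid)): least fixpoint, start Z0 = {Idle, Crit, Init, Retry}, add states with every successor in Z. Z1 = {Idle, Crit, Done, Init, Retry}; fixed.
Sat(AF (wait & (wait | ~valid))) = {Idle, Crit, Done, Init, Retry}
Sat(AX (AF (wait & (wait | ~valid)))) = {s : every successor in {Idle, Crit, Done, Init, Retry}} = {Crit, Done, Init, Retry}
Init ∈ Sat(AX (AF (wait & (wait | ~valid)))) = {Crit, Done, Init, Retry}, so the formula holds at Init.

Yes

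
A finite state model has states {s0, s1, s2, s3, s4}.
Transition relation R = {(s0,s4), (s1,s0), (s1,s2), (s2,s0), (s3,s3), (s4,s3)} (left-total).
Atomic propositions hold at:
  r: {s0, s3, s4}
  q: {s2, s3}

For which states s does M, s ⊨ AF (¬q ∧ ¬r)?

Sat(¬q) = {s0, s1, s4}
Sat(¬r) = {s1, s2}
Sat(¬q ∧ ¬r) = {s1}
AF (¬q ∧ ¬r): least fixpoint, start Z0 = {s1}, add states with every successor in Z. Already a fixed point.
Sat(AF (¬q ∧ ¬r)) = {s1}

{s1}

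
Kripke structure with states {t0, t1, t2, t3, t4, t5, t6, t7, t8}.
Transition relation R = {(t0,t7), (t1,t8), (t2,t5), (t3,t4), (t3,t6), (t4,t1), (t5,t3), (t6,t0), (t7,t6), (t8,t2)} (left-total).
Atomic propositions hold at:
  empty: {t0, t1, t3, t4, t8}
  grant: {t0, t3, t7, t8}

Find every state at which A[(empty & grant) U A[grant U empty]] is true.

Sat(empty & grant) = {t0, t3, t8}
A[grant U empty]: least fixpoint, start Z0 = Sat(empty) = {t0, t1, t3, t4, t8}, add states in Sat(grant) with every successor in Z. Already a fixed point.
Sat(A[grant U empty]) = {t0, t1, t3, t4, t8}
A[(empty & grant) U A[grant U empty]]: least fixpoint, start Z0 = Sat(A[grant U empty]) = {t0, t1, t3, t4, t8}, add states in Sat(empty & grant) with every successor in Z. Already a fixed point.
Sat(A[(empty & grant) U A[grant U empty]]) = {t0, t1, t3, t4, t8}

{t0, t1, t3, t4, t8}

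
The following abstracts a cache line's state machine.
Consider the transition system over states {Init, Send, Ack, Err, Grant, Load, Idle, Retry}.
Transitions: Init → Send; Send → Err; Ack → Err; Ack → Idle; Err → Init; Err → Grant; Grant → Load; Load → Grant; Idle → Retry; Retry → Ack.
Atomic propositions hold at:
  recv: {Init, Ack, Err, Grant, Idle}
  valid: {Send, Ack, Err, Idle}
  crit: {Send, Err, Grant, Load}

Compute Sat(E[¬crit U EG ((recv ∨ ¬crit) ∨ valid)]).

Sat(¬crit) = {Init, Ack, Idle, Retry}
Sat(recv ∨ ¬crit) = {Init, Ack, Err, Grant, Idle, Retry}
Sat((recv ∨ ¬crit) ∨ valid) = {Init, Send, Ack, Err, Grant, Idle, Retry}
EG ((recv ∨ ¬crit) ∨ valid): greatest fixpoint, start Z0 = {Init, Send, Ack, Err, Grant, Idle, Retry}, keep only states in Sat with some successor in Z. Z1 = {Init, Send, Ack, Err, Idle, Retry}; fixed.
Sat(EG ((recv ∨ ¬crit) ∨ valid)) = {Init, Send, Ack, Err, Idle, Retry}
E[¬crit U EG ((recv ∨ ¬crit) ∨ valid)]: least fixpoint, start Z0 = Sat(EG ((recv ∨ ¬crit) ∨ valid)) = {Init, Send, Ack, Err, Idle, Retry}, add states in Sat(¬crit) with some successor in Z. Already a fixed point.
Sat(E[¬crit U EG ((recv ∨ ¬crit) ∨ valid)]) = {Init, Send, Ack, Err, Idle, Retry}

{Init, Send, Ack, Err, Idle, Retry}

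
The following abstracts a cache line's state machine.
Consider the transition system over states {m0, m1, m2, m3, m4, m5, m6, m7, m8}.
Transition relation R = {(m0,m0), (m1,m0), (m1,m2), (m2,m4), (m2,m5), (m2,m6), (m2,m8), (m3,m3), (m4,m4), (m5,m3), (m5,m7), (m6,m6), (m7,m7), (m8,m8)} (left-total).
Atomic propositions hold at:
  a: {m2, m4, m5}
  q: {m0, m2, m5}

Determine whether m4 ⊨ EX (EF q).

EF q: least fixpoint, start Z0 = {m0, m2, m5}, add states with some successor in Z. Z1 = {m0, m1, m2, m5}; fixed.
Sat(EF q) = {m0, m1, m2, m5}
Sat(EX (EF q)) = {s : some successor in {m0, m1, m2, m5}} = {m0, m1, m2}
m4 ∉ Sat(EX (EF q)) = {m0, m1, m2}, so the formula does not hold at m4.

No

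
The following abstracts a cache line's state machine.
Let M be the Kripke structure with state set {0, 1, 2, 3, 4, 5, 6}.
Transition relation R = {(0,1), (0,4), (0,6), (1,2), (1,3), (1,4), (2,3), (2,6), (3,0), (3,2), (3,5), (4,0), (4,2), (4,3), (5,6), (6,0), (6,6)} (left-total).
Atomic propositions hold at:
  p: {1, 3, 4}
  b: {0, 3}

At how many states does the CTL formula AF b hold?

2

AF b: least fixpoint, start Z0 = {0, 3}, add states with every successor in Z. Already a fixed point.
Sat(AF b) = {0, 3}
|Sat(AF b)| = |{0, 3}| = 2.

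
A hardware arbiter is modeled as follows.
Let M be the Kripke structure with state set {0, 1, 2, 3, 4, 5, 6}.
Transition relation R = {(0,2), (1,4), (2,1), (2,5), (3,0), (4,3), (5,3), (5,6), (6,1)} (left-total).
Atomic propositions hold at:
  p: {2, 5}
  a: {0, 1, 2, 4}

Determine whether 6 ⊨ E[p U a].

No

E[p U a]: least fixpoint, start Z0 = Sat(a) = {0, 1, 2, 4}, add states in Sat(p) with some successor in Z. Already a fixed point.
Sat(E[p U a]) = {0, 1, 2, 4}
6 ∉ Sat(E[p U a]) = {0, 1, 2, 4}, so the formula does not hold at 6.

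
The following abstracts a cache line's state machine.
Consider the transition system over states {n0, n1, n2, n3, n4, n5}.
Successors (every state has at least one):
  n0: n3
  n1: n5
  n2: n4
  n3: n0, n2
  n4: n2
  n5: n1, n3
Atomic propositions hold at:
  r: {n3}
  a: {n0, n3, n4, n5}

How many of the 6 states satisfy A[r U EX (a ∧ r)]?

Sat(a ∧ r) = {n3}
Sat(EX (a ∧ r)) = {s : some successor in {n3}} = {n0, n5}
A[r U EX (a ∧ r)]: least fixpoint, start Z0 = Sat(EX (a ∧ r)) = {n0, n5}, add states in Sat(r) with every successor in Z. Already a fixed point.
Sat(A[r U EX (a ∧ r)]) = {n0, n5}
|Sat(A[r U EX (a ∧ r)])| = |{n0, n5}| = 2.

2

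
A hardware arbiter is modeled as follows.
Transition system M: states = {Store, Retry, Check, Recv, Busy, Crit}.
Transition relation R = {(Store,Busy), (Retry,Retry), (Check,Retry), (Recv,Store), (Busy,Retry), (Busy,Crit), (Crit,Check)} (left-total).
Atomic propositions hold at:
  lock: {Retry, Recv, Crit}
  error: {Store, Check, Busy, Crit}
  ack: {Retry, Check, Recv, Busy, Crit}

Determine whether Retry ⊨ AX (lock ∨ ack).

Sat(lock ∨ ack) = {Retry, Check, Recv, Busy, Crit}
Sat(AX (lock ∨ ack)) = {s : every successor in {Retry, Check, Recv, Busy, Crit}} = {Store, Retry, Check, Busy, Crit}
Retry ∈ Sat(AX (lock ∨ ack)) = {Store, Retry, Check, Busy, Crit}, so the formula holds at Retry.

Yes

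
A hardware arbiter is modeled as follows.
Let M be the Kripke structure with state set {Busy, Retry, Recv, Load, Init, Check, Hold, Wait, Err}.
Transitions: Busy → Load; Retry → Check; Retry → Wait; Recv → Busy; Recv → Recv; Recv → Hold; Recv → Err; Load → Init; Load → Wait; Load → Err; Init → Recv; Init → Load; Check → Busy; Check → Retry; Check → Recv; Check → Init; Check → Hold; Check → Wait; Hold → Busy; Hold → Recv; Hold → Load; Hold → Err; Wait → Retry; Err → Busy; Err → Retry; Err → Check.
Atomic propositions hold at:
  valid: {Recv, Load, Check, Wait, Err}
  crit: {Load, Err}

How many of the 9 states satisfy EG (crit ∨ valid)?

4

Sat(crit ∨ valid) = {Recv, Load, Check, Wait, Err}
EG (crit ∨ valid): greatest fixpoint, start Z0 = {Recv, Load, Check, Wait, Err}, keep only states in Sat with some successor in Z. Z1 = {Recv, Load, Check, Err}; fixed.
Sat(EG (crit ∨ valid)) = {Recv, Load, Check, Err}
|Sat(EG (crit ∨ valid))| = |{Recv, Load, Check, Err}| = 4.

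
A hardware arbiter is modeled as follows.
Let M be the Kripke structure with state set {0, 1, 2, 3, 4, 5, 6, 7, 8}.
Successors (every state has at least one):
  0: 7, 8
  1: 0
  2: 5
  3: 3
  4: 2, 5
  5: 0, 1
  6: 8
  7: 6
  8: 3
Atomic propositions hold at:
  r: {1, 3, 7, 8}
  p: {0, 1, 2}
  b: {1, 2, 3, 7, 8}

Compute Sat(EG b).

{3, 8}

EG b: greatest fixpoint, start Z0 = {1, 2, 3, 7, 8}, keep only states in Sat with some successor in Z. Z1 = {3, 8}; fixed.
Sat(EG b) = {3, 8}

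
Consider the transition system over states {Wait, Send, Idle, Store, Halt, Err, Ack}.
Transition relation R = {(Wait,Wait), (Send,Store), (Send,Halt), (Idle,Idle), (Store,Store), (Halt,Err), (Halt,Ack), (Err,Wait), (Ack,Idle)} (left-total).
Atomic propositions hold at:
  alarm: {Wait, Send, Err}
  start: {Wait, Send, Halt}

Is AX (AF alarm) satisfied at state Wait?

Yes

AF alarm: least fixpoint, start Z0 = {Wait, Send, Err}, add states with every successor in Z. Already a fixed point.
Sat(AF alarm) = {Wait, Send, Err}
Sat(AX (AF alarm)) = {s : every successor in {Wait, Send, Err}} = {Wait, Err}
Wait ∈ Sat(AX (AF alarm)) = {Wait, Err}, so the formula holds at Wait.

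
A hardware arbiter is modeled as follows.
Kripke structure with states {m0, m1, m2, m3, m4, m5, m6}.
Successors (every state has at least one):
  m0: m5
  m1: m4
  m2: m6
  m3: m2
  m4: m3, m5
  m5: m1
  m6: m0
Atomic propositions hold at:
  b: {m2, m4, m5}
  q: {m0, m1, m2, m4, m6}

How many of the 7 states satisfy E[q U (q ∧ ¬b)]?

4

Sat(¬b) = {m0, m1, m3, m6}
Sat(q ∧ ¬b) = {m0, m1, m6}
E[q U (q ∧ ¬b)]: least fixpoint, start Z0 = Sat((q ∧ ¬b)) = {m0, m1, m6}, add states in Sat(q) with some successor in Z. Z1 = {m0, m1, m2, m6}; fixed.
Sat(E[q U (q ∧ ¬b)]) = {m0, m1, m2, m6}
|Sat(E[q U (q ∧ ¬b)])| = |{m0, m1, m2, m6}| = 4.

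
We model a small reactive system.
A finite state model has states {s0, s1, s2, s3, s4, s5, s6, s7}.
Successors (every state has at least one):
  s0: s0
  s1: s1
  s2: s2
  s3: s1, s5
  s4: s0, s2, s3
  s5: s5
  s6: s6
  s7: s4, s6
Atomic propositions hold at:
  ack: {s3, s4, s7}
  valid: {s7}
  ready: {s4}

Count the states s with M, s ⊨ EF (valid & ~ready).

Sat(~ready) = {s0, s1, s2, s3, s5, s6, s7}
Sat(valid & ~ready) = {s7}
EF (valid & ~ready): least fixpoint, start Z0 = {s7}, add states with some successor in Z. Already a fixed point.
Sat(EF (valid & ~ready)) = {s7}
|Sat(EF (valid & ~ready))| = |{s7}| = 1.

1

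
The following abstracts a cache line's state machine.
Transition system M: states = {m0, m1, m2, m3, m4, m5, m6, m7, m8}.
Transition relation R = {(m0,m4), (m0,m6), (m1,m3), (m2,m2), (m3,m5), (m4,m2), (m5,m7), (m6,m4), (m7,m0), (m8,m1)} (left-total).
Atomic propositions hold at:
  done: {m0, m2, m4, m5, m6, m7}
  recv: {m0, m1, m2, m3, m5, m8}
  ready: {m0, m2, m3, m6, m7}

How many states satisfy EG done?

6

EG done: greatest fixpoint, start Z0 = {m0, m2, m4, m5, m6, m7}, keep only states in Sat with some successor in Z. Already a fixed point.
Sat(EG done) = {m0, m2, m4, m5, m6, m7}
|Sat(EG done)| = |{m0, m2, m4, m5, m6, m7}| = 6.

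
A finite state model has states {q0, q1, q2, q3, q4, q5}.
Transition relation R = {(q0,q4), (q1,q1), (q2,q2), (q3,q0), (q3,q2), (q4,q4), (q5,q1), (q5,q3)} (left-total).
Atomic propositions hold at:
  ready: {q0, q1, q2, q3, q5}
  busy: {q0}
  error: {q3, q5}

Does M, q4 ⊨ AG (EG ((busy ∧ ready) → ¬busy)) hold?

Sat(busy ∧ ready) = {q0}
Sat(¬busy) = {q1, q2, q3, q4, q5}
Sat((busy ∧ ready) → ¬busy) = {q1, q2, q3, q4, q5}
EG ((busy ∧ ready) → ¬busy): greatest fixpoint, start Z0 = {q1, q2, q3, q4, q5}, keep only states in Sat with some successor in Z. Already a fixed point.
Sat(EG ((busy ∧ ready) → ¬busy)) = {q1, q2, q3, q4, q5}
AG (EG ((busy ∧ ready) → ¬busy)): greatest fixpoint, start Z0 = {q1, q2, q3, q4, q5}, keep only states in Sat with every successor in Z. Z1 = {q1, q2, q4, q5}; Z2 = {q1, q2, q4}; fixed.
Sat(AG (EG ((busy ∧ ready) → ¬busy))) = {q1, q2, q4}
q4 ∈ Sat(AG (EG ((busy ∧ ready) → ¬busy))) = {q1, q2, q4}, so the formula holds at q4.

Yes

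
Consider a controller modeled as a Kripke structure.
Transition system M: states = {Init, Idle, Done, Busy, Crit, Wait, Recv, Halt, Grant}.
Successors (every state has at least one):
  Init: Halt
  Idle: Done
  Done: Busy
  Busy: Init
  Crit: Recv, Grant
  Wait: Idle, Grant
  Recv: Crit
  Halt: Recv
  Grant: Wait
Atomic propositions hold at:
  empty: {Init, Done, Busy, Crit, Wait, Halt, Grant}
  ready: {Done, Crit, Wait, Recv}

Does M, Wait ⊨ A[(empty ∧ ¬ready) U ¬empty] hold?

Sat(¬ready) = {Init, Idle, Busy, Halt, Grant}
Sat(empty ∧ ¬ready) = {Init, Busy, Halt, Grant}
Sat(¬empty) = {Idle, Recv}
A[(empty ∧ ¬ready) U ¬empty]: least fixpoint, start Z0 = Sat(¬empty) = {Idle, Recv}, add states in Sat(empty ∧ ¬ready) with every successor in Z. Z1 = {Idle, Recv, Halt}; Z2 = {Init, Idle, Recv, Halt}; Z3 = {Init, Idle, Busy, Recv, Halt}; fixed.
Sat(A[(empty ∧ ¬ready) U ¬empty]) = {Init, Idle, Busy, Recv, Halt}
Wait ∉ Sat(A[(empty ∧ ¬ready) U ¬empty]) = {Init, Idle, Busy, Recv, Halt}, so the formula does not hold at Wait.

No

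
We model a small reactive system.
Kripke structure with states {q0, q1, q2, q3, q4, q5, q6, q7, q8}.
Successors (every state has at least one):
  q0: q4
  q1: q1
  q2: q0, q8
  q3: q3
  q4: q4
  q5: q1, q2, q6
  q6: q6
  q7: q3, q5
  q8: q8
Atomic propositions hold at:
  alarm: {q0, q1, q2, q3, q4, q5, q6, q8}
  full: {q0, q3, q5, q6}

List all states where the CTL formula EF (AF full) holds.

{q0, q2, q3, q5, q6, q7}

AF full: least fixpoint, start Z0 = {q0, q3, q5, q6}, add states with every successor in Z. Z1 = {q0, q3, q5, q6, q7}; fixed.
Sat(AF full) = {q0, q3, q5, q6, q7}
EF (AF full): least fixpoint, start Z0 = {q0, q3, q5, q6, q7}, add states with some successor in Z. Z1 = {q0, q2, q3, q5, q6, q7}; fixed.
Sat(EF (AF full)) = {q0, q2, q3, q5, q6, q7}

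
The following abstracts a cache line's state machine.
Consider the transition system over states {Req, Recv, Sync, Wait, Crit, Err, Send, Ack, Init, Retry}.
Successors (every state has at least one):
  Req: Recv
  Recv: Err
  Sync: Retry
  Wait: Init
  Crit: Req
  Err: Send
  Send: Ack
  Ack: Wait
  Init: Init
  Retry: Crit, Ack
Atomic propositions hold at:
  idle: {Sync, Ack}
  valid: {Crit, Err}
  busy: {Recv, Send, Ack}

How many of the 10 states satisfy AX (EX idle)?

Sat(EX idle) = {s : some successor in {Sync, Ack}} = {Send, Retry}
Sat(AX (EX idle)) = {s : every successor in {Send, Retry}} = {Sync, Err}
|Sat(AX (EX idle))| = |{Sync, Err}| = 2.

2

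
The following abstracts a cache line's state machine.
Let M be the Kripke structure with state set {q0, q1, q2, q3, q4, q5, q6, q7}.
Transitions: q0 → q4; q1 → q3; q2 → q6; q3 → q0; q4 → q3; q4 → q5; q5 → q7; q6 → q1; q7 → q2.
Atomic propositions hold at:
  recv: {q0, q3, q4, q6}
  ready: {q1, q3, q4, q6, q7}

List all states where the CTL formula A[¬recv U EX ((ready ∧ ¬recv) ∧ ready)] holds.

{q2, q5, q6, q7}

Sat(¬recv) = {q1, q2, q5, q7}
Sat(ready ∧ ¬recv) = {q1, q7}
Sat((ready ∧ ¬recv) ∧ ready) = {q1, q7}
Sat(EX ((ready ∧ ¬recv) ∧ ready)) = {s : some successor in {q1, q7}} = {q5, q6}
A[¬recv U EX ((ready ∧ ¬recv) ∧ ready)]: least fixpoint, start Z0 = Sat(EX ((ready ∧ ¬recv) ∧ ready)) = {q5, q6}, add states in Sat(¬recv) with every successor in Z. Z1 = {q2, q5, q6}; Z2 = {q2, q5, q6, q7}; fixed.
Sat(A[¬recv U EX ((ready ∧ ¬recv) ∧ ready)]) = {q2, q5, q6, q7}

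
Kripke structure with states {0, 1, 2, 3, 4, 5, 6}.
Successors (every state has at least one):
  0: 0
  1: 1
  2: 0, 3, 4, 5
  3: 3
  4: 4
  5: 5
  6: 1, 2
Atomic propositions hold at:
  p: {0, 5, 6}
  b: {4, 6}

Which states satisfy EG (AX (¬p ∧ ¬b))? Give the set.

Sat(¬p) = {1, 2, 3, 4}
Sat(¬b) = {0, 1, 2, 3, 5}
Sat(¬p ∧ ¬b) = {1, 2, 3}
Sat(AX (¬p ∧ ¬b)) = {s : every successor in {1, 2, 3}} = {1, 3, 6}
EG (AX (¬p ∧ ¬b)): greatest fixpoint, start Z0 = {1, 3, 6}, keep only states in Sat with some successor in Z. Already a fixed point.
Sat(EG (AX (¬p ∧ ¬b))) = {1, 3, 6}

{1, 3, 6}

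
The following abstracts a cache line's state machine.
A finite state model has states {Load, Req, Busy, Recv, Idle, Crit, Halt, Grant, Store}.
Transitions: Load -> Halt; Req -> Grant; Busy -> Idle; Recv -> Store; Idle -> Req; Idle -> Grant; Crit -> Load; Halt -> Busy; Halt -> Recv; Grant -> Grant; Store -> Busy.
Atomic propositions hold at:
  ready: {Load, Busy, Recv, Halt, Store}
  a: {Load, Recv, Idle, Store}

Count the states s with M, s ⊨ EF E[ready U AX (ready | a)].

Sat(ready | a) = {Load, Busy, Recv, Idle, Halt, Store}
Sat(AX (ready | a)) = {s : every successor in {Load, Busy, Recv, Idle, Halt, Store}} = {Load, Busy, Recv, Crit, Halt, Store}
E[ready U AX (ready | a)]: least fixpoint, start Z0 = Sat(AX (ready | a)) = {Load, Busy, Recv, Crit, Halt, Store}, add states in Sat(ready) with some successor in Z. Already a fixed point.
Sat(E[ready U AX (ready | a)]) = {Load, Busy, Recv, Crit, Halt, Store}
EF E[ready U AX (ready | a)]: least fixpoint, start Z0 = {Load, Busy, Recv, Crit, Halt, Store}, add states with some successor in Z. Already a fixed point.
Sat(EF E[ready U AX (ready | a)]) = {Load, Busy, Recv, Crit, Halt, Store}
|Sat(EF E[ready U AX (ready | a)])| = |{Load, Busy, Recv, Crit, Halt, Store}| = 6.

6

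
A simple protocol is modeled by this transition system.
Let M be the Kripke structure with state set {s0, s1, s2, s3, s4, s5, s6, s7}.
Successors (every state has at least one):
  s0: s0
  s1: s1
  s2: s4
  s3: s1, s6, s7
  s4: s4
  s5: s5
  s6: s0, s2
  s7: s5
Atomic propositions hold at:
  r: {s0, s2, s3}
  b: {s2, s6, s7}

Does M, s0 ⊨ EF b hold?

EF b: least fixpoint, start Z0 = {s2, s6, s7}, add states with some successor in Z. Z1 = {s2, s3, s6, s7}; fixed.
Sat(EF b) = {s2, s3, s6, s7}
s0 ∉ Sat(EF b) = {s2, s3, s6, s7}, so the formula does not hold at s0.

No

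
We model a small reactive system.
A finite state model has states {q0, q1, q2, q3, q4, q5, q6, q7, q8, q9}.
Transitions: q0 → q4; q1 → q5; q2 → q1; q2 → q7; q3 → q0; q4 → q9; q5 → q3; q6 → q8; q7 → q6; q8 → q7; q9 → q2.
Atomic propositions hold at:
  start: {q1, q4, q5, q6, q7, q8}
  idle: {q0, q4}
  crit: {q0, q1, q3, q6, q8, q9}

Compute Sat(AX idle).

{q0, q3}

Sat(AX idle) = {s : every successor in {q0, q4}} = {q0, q3}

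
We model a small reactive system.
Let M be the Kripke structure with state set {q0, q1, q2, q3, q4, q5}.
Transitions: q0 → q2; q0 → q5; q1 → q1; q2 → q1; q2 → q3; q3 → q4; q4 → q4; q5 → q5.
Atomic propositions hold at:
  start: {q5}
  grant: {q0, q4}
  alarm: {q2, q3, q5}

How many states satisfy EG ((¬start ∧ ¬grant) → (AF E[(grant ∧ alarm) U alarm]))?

5

Sat(¬start) = {q0, q1, q2, q3, q4}
Sat(¬grant) = {q1, q2, q3, q5}
Sat(¬start ∧ ¬grant) = {q1, q2, q3}
Sat(grant ∧ alarm) = ∅
E[(grant ∧ alarm) U alarm]: least fixpoint, start Z0 = Sat(alarm) = {q2, q3, q5}, add states in Sat(grant ∧ alarm) with some successor in Z. Already a fixed point.
Sat(E[(grant ∧ alarm) U alarm]) = {q2, q3, q5}
AF E[(grant ∧ alarm) U alarm]: least fixpoint, start Z0 = {q2, q3, q5}, add states with every successor in Z. Z1 = {q0, q2, q3, q5}; fixed.
Sat(AF E[(grant ∧ alarm) U alarm]) = {q0, q2, q3, q5}
Sat((¬start ∧ ¬grant) → (AF E[(grant ∧ alarm) U alarm])) = {q0, q2, q3, q4, q5}
EG ((¬start ∧ ¬grant) → (AF E[(grant ∧ alarm) U alarm])): greatest fixpoint, start Z0 = {q0, q2, q3, q4, q5}, keep only states in Sat with some successor in Z. Already a fixed point.
Sat(EG ((¬start ∧ ¬grant) → (AF E[(grant ∧ alarm) U alarm]))) = {q0, q2, q3, q4, q5}
|Sat(EG ((¬start ∧ ¬grant) → (AF E[(grant ∧ alarm) U alarm])))| = |{q0, q2, q3, q4, q5}| = 5.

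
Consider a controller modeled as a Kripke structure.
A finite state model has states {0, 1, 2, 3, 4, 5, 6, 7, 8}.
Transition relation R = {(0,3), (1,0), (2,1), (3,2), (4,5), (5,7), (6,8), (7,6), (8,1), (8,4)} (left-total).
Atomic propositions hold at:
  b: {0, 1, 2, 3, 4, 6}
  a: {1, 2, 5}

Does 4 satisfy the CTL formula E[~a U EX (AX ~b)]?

Yes

Sat(~a) = {0, 3, 4, 6, 7, 8}
Sat(~b) = {5, 7, 8}
Sat(AX ~b) = {s : every successor in {5, 7, 8}} = {4, 5, 6}
Sat(EX (AX ~b)) = {s : some successor in {4, 5, 6}} = {4, 7, 8}
E[~a U EX (AX ~b)]: least fixpoint, start Z0 = Sat(EX (AX ~b)) = {4, 7, 8}, add states in Sat(~a) with some successor in Z. Z1 = {4, 6, 7, 8}; fixed.
Sat(E[~a U EX (AX ~b)]) = {4, 6, 7, 8}
4 ∈ Sat(E[~a U EX (AX ~b)]) = {4, 6, 7, 8}, so the formula holds at 4.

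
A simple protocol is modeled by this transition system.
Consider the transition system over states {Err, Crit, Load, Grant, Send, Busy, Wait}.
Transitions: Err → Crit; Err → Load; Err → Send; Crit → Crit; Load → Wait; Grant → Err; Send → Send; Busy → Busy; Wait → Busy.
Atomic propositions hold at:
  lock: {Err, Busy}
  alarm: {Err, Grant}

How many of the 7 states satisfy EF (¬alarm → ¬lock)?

6

Sat(¬alarm) = {Crit, Load, Send, Busy, Wait}
Sat(¬lock) = {Crit, Load, Grant, Send, Wait}
Sat(¬alarm → ¬lock) = {Err, Crit, Load, Grant, Send, Wait}
EF (¬alarm → ¬lock): least fixpoint, start Z0 = {Err, Crit, Load, Grant, Send, Wait}, add states with some successor in Z. Already a fixed point.
Sat(EF (¬alarm → ¬lock)) = {Err, Crit, Load, Grant, Send, Wait}
|Sat(EF (¬alarm → ¬lock))| = |{Err, Crit, Load, Grant, Send, Wait}| = 6.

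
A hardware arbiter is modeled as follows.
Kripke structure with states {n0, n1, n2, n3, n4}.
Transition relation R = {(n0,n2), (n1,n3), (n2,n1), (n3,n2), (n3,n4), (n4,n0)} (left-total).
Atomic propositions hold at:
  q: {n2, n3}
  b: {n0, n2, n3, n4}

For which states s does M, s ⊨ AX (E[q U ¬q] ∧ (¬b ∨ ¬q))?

{n2, n4}

Sat(¬q) = {n0, n1, n4}
E[q U ¬q]: least fixpoint, start Z0 = Sat(¬q) = {n0, n1, n4}, add states in Sat(q) with some successor in Z. Z1 = {n0, n1, n2, n3, n4}; fixed.
Sat(E[q U ¬q]) = {n0, n1, n2, n3, n4}
Sat(¬b) = {n1}
Sat(¬b ∨ ¬q) = {n0, n1, n4}
Sat(E[q U ¬q] ∧ (¬b ∨ ¬q)) = {n0, n1, n4}
Sat(AX (E[q U ¬q] ∧ (¬b ∨ ¬q))) = {s : every successor in {n0, n1, n4}} = {n2, n4}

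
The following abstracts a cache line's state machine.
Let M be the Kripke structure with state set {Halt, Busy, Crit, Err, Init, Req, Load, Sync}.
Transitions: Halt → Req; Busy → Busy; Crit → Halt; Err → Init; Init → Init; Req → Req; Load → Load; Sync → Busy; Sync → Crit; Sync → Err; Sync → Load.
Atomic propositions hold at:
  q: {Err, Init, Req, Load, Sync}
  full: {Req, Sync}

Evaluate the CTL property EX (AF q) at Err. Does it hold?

Yes

AF q: least fixpoint, start Z0 = {Err, Init, Req, Load, Sync}, add states with every successor in Z. Z1 = {Halt, Err, Init, Req, Load, Sync}; Z2 = {Halt, Crit, Err, Init, Req, Load, Sync}; fixed.
Sat(AF q) = {Halt, Crit, Err, Init, Req, Load, Sync}
Sat(EX (AF q)) = {s : some successor in {Halt, Crit, Err, Init, Req, Load, Sync}} = {Halt, Crit, Err, Init, Req, Load, Sync}
Err ∈ Sat(EX (AF q)) = {Halt, Crit, Err, Init, Req, Load, Sync}, so the formula holds at Err.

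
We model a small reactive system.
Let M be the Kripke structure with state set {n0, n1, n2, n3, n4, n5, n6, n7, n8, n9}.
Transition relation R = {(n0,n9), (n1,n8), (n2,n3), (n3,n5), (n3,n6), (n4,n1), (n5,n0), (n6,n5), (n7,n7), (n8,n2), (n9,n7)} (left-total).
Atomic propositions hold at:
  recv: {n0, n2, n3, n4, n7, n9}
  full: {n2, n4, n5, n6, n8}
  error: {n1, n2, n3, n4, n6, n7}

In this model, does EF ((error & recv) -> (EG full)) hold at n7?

No

Sat(error & recv) = {n2, n3, n4, n7}
EG full: greatest fixpoint, start Z0 = {n2, n4, n5, n6, n8}, keep only states in Sat with some successor in Z. Z1 = {n6, n8}; Z2 = ∅; fixed.
Sat(EG full) = ∅
Sat((error & recv) -> (EG full)) = {n0, n1, n5, n6, n8, n9}
EF ((error & recv) -> (EG full)): least fixpoint, start Z0 = {n0, n1, n5, n6, n8, n9}, add states with some successor in Z. Z1 = {n0, n1, n3, n4, n5, n6, n8, n9}; Z2 = {n0, n1, n2, n3, n4, n5, n6, n8, n9}; fixed.
Sat(EF ((error & recv) -> (EG full))) = {n0, n1, n2, n3, n4, n5, n6, n8, n9}
n7 ∉ Sat(EF ((error & recv) -> (EG full))) = {n0, n1, n2, n3, n4, n5, n6, n8, n9}, so the formula does not hold at n7.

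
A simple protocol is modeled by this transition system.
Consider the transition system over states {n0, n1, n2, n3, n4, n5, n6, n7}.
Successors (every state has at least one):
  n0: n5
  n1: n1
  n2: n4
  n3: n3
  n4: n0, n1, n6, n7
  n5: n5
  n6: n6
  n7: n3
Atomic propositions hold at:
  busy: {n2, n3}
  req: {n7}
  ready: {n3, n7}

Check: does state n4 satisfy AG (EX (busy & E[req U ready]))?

No

E[req U ready]: least fixpoint, start Z0 = Sat(ready) = {n3, n7}, add states in Sat(req) with some successor in Z. Already a fixed point.
Sat(E[req U ready]) = {n3, n7}
Sat(busy & E[req U ready]) = {n3}
Sat(EX (busy & E[req U ready])) = {s : some successor in {n3}} = {n3, n7}
AG (EX (busy & E[req U ready])): greatest fixpoint, start Z0 = {n3, n7}, keep only states in Sat with every successor in Z. Already a fixed point.
Sat(AG (EX (busy & E[req U ready]))) = {n3, n7}
n4 ∉ Sat(AG (EX (busy & E[req U ready]))) = {n3, n7}, so the formula does not hold at n4.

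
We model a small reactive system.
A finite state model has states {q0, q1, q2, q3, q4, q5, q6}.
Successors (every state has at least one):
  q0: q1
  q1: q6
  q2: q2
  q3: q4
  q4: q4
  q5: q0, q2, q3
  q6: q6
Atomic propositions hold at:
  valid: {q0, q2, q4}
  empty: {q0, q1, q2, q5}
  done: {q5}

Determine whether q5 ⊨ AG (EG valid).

EG valid: greatest fixpoint, start Z0 = {q0, q2, q4}, keep only states in Sat with some successor in Z. Z1 = {q2, q4}; fixed.
Sat(EG valid) = {q2, q4}
AG (EG valid): greatest fixpoint, start Z0 = {q2, q4}, keep only states in Sat with every successor in Z. Already a fixed point.
Sat(AG (EG valid)) = {q2, q4}
q5 ∉ Sat(AG (EG valid)) = {q2, q4}, so the formula does not hold at q5.

No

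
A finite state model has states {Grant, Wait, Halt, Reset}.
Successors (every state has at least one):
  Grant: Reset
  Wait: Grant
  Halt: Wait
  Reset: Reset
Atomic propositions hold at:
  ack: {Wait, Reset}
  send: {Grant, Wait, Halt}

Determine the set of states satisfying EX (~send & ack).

{Grant, Reset}

Sat(~send) = {Reset}
Sat(~send & ack) = {Reset}
Sat(EX (~send & ack)) = {s : some successor in {Reset}} = {Grant, Reset}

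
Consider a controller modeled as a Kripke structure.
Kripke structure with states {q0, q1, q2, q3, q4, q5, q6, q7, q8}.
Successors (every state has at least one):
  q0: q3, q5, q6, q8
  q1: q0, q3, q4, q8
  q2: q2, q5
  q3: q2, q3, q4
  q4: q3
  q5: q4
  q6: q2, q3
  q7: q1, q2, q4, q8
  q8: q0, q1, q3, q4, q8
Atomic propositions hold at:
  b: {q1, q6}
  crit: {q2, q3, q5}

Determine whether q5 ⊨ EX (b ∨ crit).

No

Sat(b ∨ crit) = {q1, q2, q3, q5, q6}
Sat(EX (b ∨ crit)) = {s : some successor in {q1, q2, q3, q5, q6}} = {q0, q1, q2, q3, q4, q6, q7, q8}
q5 ∉ Sat(EX (b ∨ crit)) = {q0, q1, q2, q3, q4, q6, q7, q8}, so the formula does not hold at q5.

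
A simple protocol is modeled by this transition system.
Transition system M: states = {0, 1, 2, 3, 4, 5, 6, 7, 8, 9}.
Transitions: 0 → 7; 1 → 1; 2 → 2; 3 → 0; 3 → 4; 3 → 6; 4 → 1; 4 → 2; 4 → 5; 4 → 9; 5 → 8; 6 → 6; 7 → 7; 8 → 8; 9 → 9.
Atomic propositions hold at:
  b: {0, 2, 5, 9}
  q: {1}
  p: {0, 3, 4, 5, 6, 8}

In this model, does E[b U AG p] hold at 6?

Yes

AG p: greatest fixpoint, start Z0 = {0, 3, 4, 5, 6, 8}, keep only states in Sat with every successor in Z. Z1 = {3, 5, 6, 8}; Z2 = {5, 6, 8}; fixed.
Sat(AG p) = {5, 6, 8}
E[b U AG p]: least fixpoint, start Z0 = Sat(AG p) = {5, 6, 8}, add states in Sat(b) with some successor in Z. Already a fixed point.
Sat(E[b U AG p]) = {5, 6, 8}
6 ∈ Sat(E[b U AG p]) = {5, 6, 8}, so the formula holds at 6.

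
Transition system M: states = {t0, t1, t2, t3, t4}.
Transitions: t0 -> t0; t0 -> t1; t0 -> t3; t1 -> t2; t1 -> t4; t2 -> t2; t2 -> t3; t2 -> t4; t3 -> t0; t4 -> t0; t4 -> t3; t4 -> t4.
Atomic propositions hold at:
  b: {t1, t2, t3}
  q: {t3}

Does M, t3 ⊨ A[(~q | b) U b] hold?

Yes

Sat(~q) = {t0, t1, t2, t4}
Sat(~q | b) = {t0, t1, t2, t3, t4}
A[(~q | b) U b]: least fixpoint, start Z0 = Sat(b) = {t1, t2, t3}, add states in Sat(~q | b) with every successor in Z. Already a fixed point.
Sat(A[(~q | b) U b]) = {t1, t2, t3}
t3 ∈ Sat(A[(~q | b) U b]) = {t1, t2, t3}, so the formula holds at t3.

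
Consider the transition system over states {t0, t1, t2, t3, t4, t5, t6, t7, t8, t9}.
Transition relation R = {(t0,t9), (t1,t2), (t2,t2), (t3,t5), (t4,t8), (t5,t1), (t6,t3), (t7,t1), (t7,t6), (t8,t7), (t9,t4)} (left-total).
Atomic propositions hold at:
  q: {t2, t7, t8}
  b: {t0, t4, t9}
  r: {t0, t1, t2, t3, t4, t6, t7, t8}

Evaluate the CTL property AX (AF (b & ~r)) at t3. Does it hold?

No

Sat(~r) = {t5, t9}
Sat(b & ~r) = {t9}
AF (b & ~r): least fixpoint, start Z0 = {t9}, add states with every successor in Z. Z1 = {t0, t9}; fixed.
Sat(AF (b & ~r)) = {t0, t9}
Sat(AX (AF (b & ~r))) = {s : every successor in {t0, t9}} = {t0}
t3 ∉ Sat(AX (AF (b & ~r))) = {t0}, so the formula does not hold at t3.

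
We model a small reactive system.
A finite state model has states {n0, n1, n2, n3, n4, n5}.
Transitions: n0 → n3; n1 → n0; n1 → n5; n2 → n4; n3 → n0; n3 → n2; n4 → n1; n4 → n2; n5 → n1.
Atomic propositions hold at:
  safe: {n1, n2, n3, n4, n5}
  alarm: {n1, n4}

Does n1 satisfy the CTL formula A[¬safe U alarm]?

Yes

Sat(¬safe) = {n0}
A[¬safe U alarm]: least fixpoint, start Z0 = Sat(alarm) = {n1, n4}, add states in Sat(¬safe) with every successor in Z. Already a fixed point.
Sat(A[¬safe U alarm]) = {n1, n4}
n1 ∈ Sat(A[¬safe U alarm]) = {n1, n4}, so the formula holds at n1.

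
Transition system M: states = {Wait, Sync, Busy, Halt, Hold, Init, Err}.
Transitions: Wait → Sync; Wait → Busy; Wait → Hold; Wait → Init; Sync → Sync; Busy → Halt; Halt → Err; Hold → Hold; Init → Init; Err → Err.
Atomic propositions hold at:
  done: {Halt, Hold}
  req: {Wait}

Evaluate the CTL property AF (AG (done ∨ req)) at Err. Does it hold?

Sat(done ∨ req) = {Wait, Halt, Hold}
AG (done ∨ req): greatest fixpoint, start Z0 = {Wait, Halt, Hold}, keep only states in Sat with every successor in Z. Z1 = {Hold}; fixed.
Sat(AG (done ∨ req)) = {Hold}
AF (AG (done ∨ req)): least fixpoint, start Z0 = {Hold}, add states with every successor in Z. Already a fixed point.
Sat(AF (AG (done ∨ req))) = {Hold}
Err ∉ Sat(AF (AG (done ∨ req))) = {Hold}, so the formula does not hold at Err.

No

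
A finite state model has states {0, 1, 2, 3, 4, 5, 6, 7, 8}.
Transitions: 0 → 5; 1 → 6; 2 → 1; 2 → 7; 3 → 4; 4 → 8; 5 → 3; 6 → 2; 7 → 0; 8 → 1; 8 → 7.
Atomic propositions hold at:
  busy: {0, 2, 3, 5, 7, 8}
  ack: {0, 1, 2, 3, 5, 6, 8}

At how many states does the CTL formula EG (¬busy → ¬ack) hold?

7

Sat(¬busy) = {1, 4, 6}
Sat(¬ack) = {4, 7}
Sat(¬busy → ¬ack) = {0, 2, 3, 4, 5, 7, 8}
EG (¬busy → ¬ack): greatest fixpoint, start Z0 = {0, 2, 3, 4, 5, 7, 8}, keep only states in Sat with some successor in Z. Already a fixed point.
Sat(EG (¬busy → ¬ack)) = {0, 2, 3, 4, 5, 7, 8}
|Sat(EG (¬busy → ¬ack))| = |{0, 2, 3, 4, 5, 7, 8}| = 7.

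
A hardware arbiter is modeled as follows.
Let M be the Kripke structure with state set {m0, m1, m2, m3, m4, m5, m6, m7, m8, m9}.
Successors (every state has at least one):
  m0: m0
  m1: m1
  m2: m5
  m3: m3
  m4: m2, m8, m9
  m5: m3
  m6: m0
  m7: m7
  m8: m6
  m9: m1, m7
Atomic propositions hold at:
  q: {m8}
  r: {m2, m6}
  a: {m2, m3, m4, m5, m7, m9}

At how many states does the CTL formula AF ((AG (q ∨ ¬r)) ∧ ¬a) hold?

4

Sat(¬r) = {m0, m1, m3, m4, m5, m7, m8, m9}
Sat(q ∨ ¬r) = {m0, m1, m3, m4, m5, m7, m8, m9}
AG (q ∨ ¬r): greatest fixpoint, start Z0 = {m0, m1, m3, m4, m5, m7, m8, m9}, keep only states in Sat with every successor in Z. Z1 = {m0, m1, m3, m5, m7, m9}; fixed.
Sat(AG (q ∨ ¬r)) = {m0, m1, m3, m5, m7, m9}
Sat(¬a) = {m0, m1, m6, m8}
Sat((AG (q ∨ ¬r)) ∧ ¬a) = {m0, m1}
AF ((AG (q ∨ ¬r)) ∧ ¬a): least fixpoint, start Z0 = {m0, m1}, add states with every successor in Z. Z1 = {m0, m1, m6}; Z2 = {m0, m1, m6, m8}; fixed.
Sat(AF ((AG (q ∨ ¬r)) ∧ ¬a)) = {m0, m1, m6, m8}
|Sat(AF ((AG (q ∨ ¬r)) ∧ ¬a))| = |{m0, m1, m6, m8}| = 4.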